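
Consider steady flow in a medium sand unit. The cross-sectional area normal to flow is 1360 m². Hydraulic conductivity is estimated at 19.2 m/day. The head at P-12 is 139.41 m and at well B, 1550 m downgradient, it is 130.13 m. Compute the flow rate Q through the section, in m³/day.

156

Hydraulic gradient i = (139.41 − 130.13) / 1550 = 9.28 / 1550 = 0.005987.
Darcy's law: Q = K · A · i = 19.20 × 1360 × 0.005987 = 156.3 m³/day.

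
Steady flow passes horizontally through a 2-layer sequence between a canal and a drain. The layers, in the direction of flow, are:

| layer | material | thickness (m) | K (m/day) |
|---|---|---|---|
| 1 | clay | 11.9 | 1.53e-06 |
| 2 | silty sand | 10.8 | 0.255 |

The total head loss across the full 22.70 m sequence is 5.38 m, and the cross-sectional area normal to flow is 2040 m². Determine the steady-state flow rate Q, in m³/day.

Flow is perpendicular to layering, so the layers act in series and the equivalent K is the thickness-weighted harmonic mean.
Total thickness L = 11.9 + 10.8 = 22.70 m.
Σ(b_i/K_i) = 11.9/1.53e-06 + 10.8/0.255 = 7.778e+06 d.
K_eq = L / Σ(b_i/K_i) = 22.70 / 7.778e+06 = 2.919e-06 m/day.
Q = K_eq · A · (Δh/L) = 2.919e-06 × 2040 × (5.38/22.70) = 0.001411 m³/day.

0.00141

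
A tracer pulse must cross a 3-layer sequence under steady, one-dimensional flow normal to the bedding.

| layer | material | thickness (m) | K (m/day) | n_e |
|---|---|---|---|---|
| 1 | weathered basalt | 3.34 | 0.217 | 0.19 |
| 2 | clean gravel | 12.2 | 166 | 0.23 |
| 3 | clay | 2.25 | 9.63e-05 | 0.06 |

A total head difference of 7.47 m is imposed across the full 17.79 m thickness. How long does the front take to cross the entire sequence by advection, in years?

With flow normal to the layers, continuity requires the same specific discharge q through every layer.
Σ(b_i/K_i) = 3.34/0.217 + 12.2/166 + 2.25/9.63e-05 = 23380 d.
q = Δh / Σ(b_i/K_i) = 7.47 / 23380 = 0.0003195 m/day.
In each layer the seepage velocity is v_i = q/n_i, so the layer transit time is t_i = b_i·n_i / q:
  layer 1 (weathered basalt): t_1 = 3.34 × 0.19 / 0.0003195 = 1986 d
  layer 2 (clean gravel): t_2 = 12.2 × 0.23 / 0.0003195 = 8782 d
  layer 3 (clay): t_3 = 2.25 × 0.06 / 0.0003195 = 422.5 d
Total t = Σ t_i = 11191 days = 30.64 years.

30.6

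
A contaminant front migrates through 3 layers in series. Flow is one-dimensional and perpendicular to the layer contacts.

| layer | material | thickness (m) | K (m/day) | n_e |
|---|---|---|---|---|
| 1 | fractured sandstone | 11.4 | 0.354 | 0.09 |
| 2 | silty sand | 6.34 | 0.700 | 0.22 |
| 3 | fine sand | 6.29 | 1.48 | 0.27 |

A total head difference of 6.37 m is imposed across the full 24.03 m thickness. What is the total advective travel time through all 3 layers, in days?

29.4

With flow normal to the layers, continuity requires the same specific discharge q through every layer.
Σ(b_i/K_i) = 11.4/0.354 + 6.34/0.700 + 6.29/1.48 = 45.51 d.
q = Δh / Σ(b_i/K_i) = 6.37 / 45.51 = 0.1400 m/day.
In each layer the seepage velocity is v_i = q/n_i, so the layer transit time is t_i = b_i·n_i / q:
  layer 1 (fractured sandstone): t_1 = 11.4 × 0.09 / 0.1400 = 7.330 d
  layer 2 (silty sand): t_2 = 6.34 × 0.22 / 0.1400 = 9.965 d
  layer 3 (fine sand): t_3 = 6.29 × 0.27 / 0.1400 = 12.13 d
Total t = Σ t_i = 29.43 days.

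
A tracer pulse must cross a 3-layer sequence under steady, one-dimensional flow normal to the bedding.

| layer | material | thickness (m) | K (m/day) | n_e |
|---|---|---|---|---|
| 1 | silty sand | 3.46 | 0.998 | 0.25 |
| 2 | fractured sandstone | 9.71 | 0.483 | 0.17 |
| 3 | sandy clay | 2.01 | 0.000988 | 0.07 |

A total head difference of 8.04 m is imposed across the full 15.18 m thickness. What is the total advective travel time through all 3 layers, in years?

1.86

With flow normal to the layers, continuity requires the same specific discharge q through every layer.
Σ(b_i/K_i) = 3.46/0.998 + 9.71/0.483 + 2.01/0.000988 = 2058 d.
q = Δh / Σ(b_i/K_i) = 8.04 / 2058 = 0.003907 m/day.
In each layer the seepage velocity is v_i = q/n_i, so the layer transit time is t_i = b_i·n_i / q:
  layer 1 (silty sand): t_1 = 3.46 × 0.25 / 0.003907 = 221.4 d
  layer 2 (fractured sandstone): t_2 = 9.71 × 0.17 / 0.003907 = 422.5 d
  layer 3 (sandy clay): t_3 = 2.01 × 0.07 / 0.003907 = 36.01 d
Total t = Σ t_i = 680.0 days = 1.862 years.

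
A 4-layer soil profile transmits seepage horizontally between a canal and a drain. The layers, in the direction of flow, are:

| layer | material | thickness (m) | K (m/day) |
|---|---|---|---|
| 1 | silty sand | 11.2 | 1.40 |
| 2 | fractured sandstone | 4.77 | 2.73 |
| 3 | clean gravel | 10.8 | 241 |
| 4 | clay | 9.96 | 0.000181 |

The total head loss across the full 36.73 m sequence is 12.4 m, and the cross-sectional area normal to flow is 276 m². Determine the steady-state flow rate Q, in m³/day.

0.0622

Flow is perpendicular to layering, so the layers act in series and the equivalent K is the thickness-weighted harmonic mean.
Total thickness L = 11.2 + 4.77 + 10.8 + 9.96 = 36.73 m.
Σ(b_i/K_i) = 11.2/1.40 + 4.77/2.73 + 10.8/241 + 9.96/0.000181 = 55037 d.
K_eq = L / Σ(b_i/K_i) = 36.73 / 55037 = 0.0006674 m/day.
Q = K_eq · A · (Δh/L) = 0.0006674 × 276 × (12.4/36.73) = 0.06218 m³/day.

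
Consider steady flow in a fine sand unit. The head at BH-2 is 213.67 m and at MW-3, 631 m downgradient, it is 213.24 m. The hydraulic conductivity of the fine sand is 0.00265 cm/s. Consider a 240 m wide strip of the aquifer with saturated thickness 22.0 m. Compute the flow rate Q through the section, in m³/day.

Convert K: 0.00265 cm/s × 864 = 2.290 m/day.
Cross-sectional area A = 240 × 22.0 = 5280 m².
Hydraulic gradient i = (213.67 − 213.24) / 631 = 0.43 / 631 = 0.0006815.
Darcy's law: Q = K · A · i = 2.290 × 5280 × 0.0006815 = 8.238 m³/day.

8.24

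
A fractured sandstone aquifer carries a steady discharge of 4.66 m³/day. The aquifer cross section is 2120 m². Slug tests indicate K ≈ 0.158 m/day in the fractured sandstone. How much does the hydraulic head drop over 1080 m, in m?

15.0

From Q = K·A·i, i = Q / (K·A) = 4.66 / (0.1580 × 2120) = 0.01391.
Head loss Δh = i · L = 0.01391 × 1080 = 15.03 m.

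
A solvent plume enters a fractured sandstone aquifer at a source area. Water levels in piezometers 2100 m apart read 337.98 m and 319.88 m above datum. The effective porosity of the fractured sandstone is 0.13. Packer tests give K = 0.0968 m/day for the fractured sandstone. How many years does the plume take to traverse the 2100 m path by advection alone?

896

Hydraulic gradient i = (337.98 − 319.88) / 2100 = 18.1 / 2100 = 0.008619.
Darcy flux q = K · i = 0.09680 × 0.008619 = 0.0008343 m/day.
Seepage velocity v = q / n_e = 0.0008343 / 0.13 = 0.006418 m/day.
Travel time t = L / v = 2100 / 0.006418 = 3.272e+05 days = 895.9 years.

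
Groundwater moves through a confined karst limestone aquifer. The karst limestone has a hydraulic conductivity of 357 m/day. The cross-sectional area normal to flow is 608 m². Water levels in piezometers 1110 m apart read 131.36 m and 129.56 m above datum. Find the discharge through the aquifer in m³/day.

Hydraulic gradient i = (131.36 − 129.56) / 1110 = 1.8 / 1110 = 0.001622.
Darcy's law: Q = K · A · i = 357.0 × 608.0 × 0.001622 = 352.0 m³/day.

352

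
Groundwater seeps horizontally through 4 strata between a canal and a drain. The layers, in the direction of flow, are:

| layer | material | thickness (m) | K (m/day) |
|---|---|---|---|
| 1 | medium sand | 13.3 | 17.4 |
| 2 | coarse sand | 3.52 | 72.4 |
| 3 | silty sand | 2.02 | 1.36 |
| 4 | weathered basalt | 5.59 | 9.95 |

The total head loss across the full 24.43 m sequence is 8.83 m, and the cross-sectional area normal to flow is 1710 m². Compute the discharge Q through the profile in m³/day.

Flow is perpendicular to layering, so the layers act in series and the equivalent K is the thickness-weighted harmonic mean.
Total thickness L = 13.3 + 3.52 + 2.02 + 5.59 = 24.43 m.
Σ(b_i/K_i) = 13.3/17.4 + 3.52/72.4 + 2.02/1.36 + 5.59/9.95 = 2.860 d.
K_eq = L / Σ(b_i/K_i) = 24.43 / 2.860 = 8.542 m/day.
Q = K_eq · A · (Δh/L) = 8.542 × 1710 × (8.83/24.43) = 5279 m³/day.

5280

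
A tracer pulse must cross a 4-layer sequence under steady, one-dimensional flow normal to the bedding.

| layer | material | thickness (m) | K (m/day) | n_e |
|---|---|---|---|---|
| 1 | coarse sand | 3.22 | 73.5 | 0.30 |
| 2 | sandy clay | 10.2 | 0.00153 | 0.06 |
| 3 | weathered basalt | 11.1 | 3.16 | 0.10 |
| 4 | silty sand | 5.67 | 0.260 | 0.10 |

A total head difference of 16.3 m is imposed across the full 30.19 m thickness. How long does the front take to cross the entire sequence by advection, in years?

With flow normal to the layers, continuity requires the same specific discharge q through every layer.
Σ(b_i/K_i) = 3.22/73.5 + 10.2/0.00153 + 11.1/3.16 + 5.67/0.260 = 6692 d.
q = Δh / Σ(b_i/K_i) = 16.3 / 6692 = 0.002436 m/day.
In each layer the seepage velocity is v_i = q/n_i, so the layer transit time is t_i = b_i·n_i / q:
  layer 1 (coarse sand): t_1 = 3.22 × 0.30 / 0.002436 = 396.6 d
  layer 2 (sandy clay): t_2 = 10.2 × 0.06 / 0.002436 = 251.3 d
  layer 3 (weathered basalt): t_3 = 11.1 × 0.10 / 0.002436 = 455.7 d
  layer 4 (silty sand): t_4 = 5.67 × 0.10 / 0.002436 = 232.8 d
Total t = Σ t_i = 1336 days = 3.659 years.

3.66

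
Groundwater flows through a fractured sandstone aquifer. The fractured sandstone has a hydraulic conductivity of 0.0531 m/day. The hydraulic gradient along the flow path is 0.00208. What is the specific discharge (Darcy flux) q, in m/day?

Hydraulic gradient i = 0.00208.
Specific discharge q = K · i = 0.05310 × 0.002080 = 0.0001104 m/day.

0.000110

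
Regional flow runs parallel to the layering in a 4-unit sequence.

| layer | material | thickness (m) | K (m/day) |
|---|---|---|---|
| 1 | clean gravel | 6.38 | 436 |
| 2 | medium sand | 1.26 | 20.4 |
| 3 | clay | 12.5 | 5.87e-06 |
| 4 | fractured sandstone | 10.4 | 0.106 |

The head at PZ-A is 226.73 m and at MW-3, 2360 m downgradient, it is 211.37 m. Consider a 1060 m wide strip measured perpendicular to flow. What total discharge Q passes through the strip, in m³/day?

19400

Flow is parallel to layering, so each bed carries its own Darcy discharge and the transmissivities add.
Σ(K_i·b_i) = 436×6.38 + 20.4×1.26 + 5.87e-06×12.5 + 0.106×10.4 = 2808 m²/day.
Hydraulic gradient i = (226.73 − 211.37) / 2360 = 15.36 / 2360 = 0.006508.
Q = Σ(K_i·b_i) · W · i = 2808 × 1060 × 0.006508 = 19376 m³/day.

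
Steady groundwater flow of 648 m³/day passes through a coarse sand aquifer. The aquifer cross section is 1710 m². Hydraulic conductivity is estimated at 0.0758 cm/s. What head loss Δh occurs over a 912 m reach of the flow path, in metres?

Convert K: 0.0758 cm/s × 864 = 65.49 m/day.
From Q = K·A·i, i = Q / (K·A) = 648 / (65.49 × 1710) = 0.005786.
Head loss Δh = i · L = 0.005786 × 912 = 5.277 m.

5.28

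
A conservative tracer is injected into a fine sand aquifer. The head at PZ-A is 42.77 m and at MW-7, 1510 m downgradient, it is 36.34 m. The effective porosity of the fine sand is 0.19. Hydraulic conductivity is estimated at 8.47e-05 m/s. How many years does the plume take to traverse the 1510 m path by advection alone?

Convert K: 8.47e-05 m/s × 86400 = 7.318 m/day.
Hydraulic gradient i = (42.77 − 36.34) / 1510 = 6.43 / 1510 = 0.004258.
Darcy flux q = K · i = 7.318 × 0.004258 = 0.03116 m/day.
Seepage velocity v = q / n_e = 0.03116 / 0.19 = 0.1640 m/day.
Travel time t = L / v = 1510 / 0.1640 = 9207 days = 25.21 years.

25.2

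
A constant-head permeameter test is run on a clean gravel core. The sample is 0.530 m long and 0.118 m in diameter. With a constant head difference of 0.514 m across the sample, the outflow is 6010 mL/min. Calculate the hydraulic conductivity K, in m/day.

816

Cross-sectional area A = π·(d/2)² = π × (0.118/2)² = 0.01094 m².
Convert discharge: 6010 mL/min = 0.0001002 m³/s.
Darcy's law rearranged: K = Q·L / (A·Δh) = 0.0001002 × 0.530 / (0.01094 × 0.514) = 0.009445 m/s = 816.0 m/day.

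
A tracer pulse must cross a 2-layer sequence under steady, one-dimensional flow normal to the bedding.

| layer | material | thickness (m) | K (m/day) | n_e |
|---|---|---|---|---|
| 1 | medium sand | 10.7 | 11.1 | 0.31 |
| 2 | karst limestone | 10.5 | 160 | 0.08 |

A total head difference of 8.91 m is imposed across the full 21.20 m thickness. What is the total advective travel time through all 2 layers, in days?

0.480

With flow normal to the layers, continuity requires the same specific discharge q through every layer.
Σ(b_i/K_i) = 10.7/11.1 + 10.5/160 = 1.030 d.
q = Δh / Σ(b_i/K_i) = 8.91 / 1.030 = 8.654 m/day.
In each layer the seepage velocity is v_i = q/n_i, so the layer transit time is t_i = b_i·n_i / q:
  layer 1 (medium sand): t_1 = 10.7 × 0.31 / 8.654 = 0.3833 d
  layer 2 (karst limestone): t_2 = 10.5 × 0.08 / 8.654 = 0.09707 d
Total t = Σ t_i = 0.4804 days.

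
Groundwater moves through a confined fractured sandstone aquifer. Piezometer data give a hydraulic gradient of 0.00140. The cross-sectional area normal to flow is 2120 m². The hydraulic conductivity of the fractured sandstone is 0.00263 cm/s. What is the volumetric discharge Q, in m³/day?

6.74

Convert K: 0.00263 cm/s × 864 = 2.272 m/day.
Hydraulic gradient i = 0.00140.
Darcy's law: Q = K · A · i = 2.272 × 2120 × 0.001400 = 6.744 m³/day.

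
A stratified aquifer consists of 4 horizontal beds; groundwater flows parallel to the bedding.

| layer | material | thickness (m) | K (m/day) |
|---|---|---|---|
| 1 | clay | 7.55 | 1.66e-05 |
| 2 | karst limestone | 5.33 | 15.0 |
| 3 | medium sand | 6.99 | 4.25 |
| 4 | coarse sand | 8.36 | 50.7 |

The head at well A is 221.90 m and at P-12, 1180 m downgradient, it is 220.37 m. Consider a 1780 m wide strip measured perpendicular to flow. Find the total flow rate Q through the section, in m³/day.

Flow is parallel to layering, so each bed carries its own Darcy discharge and the transmissivities add.
Σ(K_i·b_i) = 1.66e-05×7.55 + 15.0×5.33 + 4.25×6.99 + 50.7×8.36 = 533.5 m²/day.
Hydraulic gradient i = (221.90 − 220.37) / 1180 = 1.53 / 1180 = 0.001297.
Q = Σ(K_i·b_i) · W · i = 533.5 × 1780 × 0.001297 = 1231 m³/day.

1230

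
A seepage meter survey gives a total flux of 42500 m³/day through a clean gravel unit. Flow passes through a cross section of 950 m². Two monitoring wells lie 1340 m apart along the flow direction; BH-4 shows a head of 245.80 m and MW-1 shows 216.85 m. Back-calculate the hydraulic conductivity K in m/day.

2070

Hydraulic gradient i = (245.80 − 216.85) / 1340 = 28.95 / 1340 = 0.02160.
From Q = K·A·i, K = Q / (A·i) = 42500 / (950.0 × 0.02160) = 2071 m/day.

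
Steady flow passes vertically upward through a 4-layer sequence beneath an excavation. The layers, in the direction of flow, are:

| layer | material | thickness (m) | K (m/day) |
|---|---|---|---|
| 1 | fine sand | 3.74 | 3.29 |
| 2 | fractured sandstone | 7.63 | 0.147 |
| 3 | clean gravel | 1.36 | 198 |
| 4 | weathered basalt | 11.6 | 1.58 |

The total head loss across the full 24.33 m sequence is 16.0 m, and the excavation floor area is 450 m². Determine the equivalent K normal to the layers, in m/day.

Flow is perpendicular to layering, so the layers act in series and the equivalent K is the thickness-weighted harmonic mean.
Total thickness L = 3.74 + 7.63 + 1.36 + 11.6 = 24.33 m.
Σ(b_i/K_i) = 3.74/3.29 + 7.63/0.147 + 1.36/198 + 11.6/1.58 = 60.39 d.
K_eq = L / Σ(b_i/K_i) = 24.33 / 60.39 = 0.4029 m/day.

0.403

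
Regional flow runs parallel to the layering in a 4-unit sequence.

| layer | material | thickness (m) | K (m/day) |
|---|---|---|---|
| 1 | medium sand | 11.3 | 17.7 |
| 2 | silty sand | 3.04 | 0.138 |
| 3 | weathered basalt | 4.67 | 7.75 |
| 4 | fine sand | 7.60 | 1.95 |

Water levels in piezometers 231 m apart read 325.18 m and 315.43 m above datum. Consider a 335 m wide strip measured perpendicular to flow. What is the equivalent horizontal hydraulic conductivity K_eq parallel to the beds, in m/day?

9.45

Flow is parallel to layering, so each bed carries its own Darcy discharge and the transmissivities add.
Σ(K_i·b_i) = 17.7×11.3 + 0.138×3.04 + 7.75×4.67 + 1.95×7.60 = 251.4 m²/day.
Total thickness b = 26.61 m, so K_eq = Σ(K_i·b_i)/b = 9.449 m/day.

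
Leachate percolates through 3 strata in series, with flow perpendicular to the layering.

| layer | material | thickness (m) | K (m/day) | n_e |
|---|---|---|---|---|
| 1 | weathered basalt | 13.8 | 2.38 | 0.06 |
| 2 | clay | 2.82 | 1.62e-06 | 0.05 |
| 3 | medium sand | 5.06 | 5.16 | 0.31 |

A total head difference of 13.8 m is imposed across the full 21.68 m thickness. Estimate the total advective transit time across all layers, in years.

With flow normal to the layers, continuity requires the same specific discharge q through every layer.
Σ(b_i/K_i) = 13.8/2.38 + 2.82/1.62e-06 + 5.06/5.16 = 1.741e+06 d.
q = Δh / Σ(b_i/K_i) = 13.8 / 1.741e+06 = 7.928e-06 m/day.
In each layer the seepage velocity is v_i = q/n_i, so the layer transit time is t_i = b_i·n_i / q:
  layer 1 (weathered basalt): t_1 = 13.8 × 0.06 / 7.928e-06 = 1.044e+05 d
  layer 2 (clay): t_2 = 2.82 × 0.05 / 7.928e-06 = 17786 d
  layer 3 (medium sand): t_3 = 5.06 × 0.31 / 7.928e-06 = 1.979e+05 d
Total t = Σ t_i = 3.201e+05 days = 876.4 years.

876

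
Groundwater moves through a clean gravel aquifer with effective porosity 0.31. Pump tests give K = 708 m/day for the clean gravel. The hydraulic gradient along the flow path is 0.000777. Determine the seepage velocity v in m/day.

1.77

Hydraulic gradient i = 0.000777.
Darcy flux q = K · i = 708.0 × 0.0007770 = 0.5501 m/day.
Seepage velocity v = q / n_e = 0.5501 / 0.31 = 1.775 m/day.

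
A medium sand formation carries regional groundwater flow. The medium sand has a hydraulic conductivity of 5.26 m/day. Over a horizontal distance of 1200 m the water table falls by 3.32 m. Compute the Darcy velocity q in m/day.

0.0146

Hydraulic gradient i = Δh / L = 3.32 / 1200 = 0.002767.
Specific discharge q = K · i = 5.260 × 0.002767 = 0.01455 m/day.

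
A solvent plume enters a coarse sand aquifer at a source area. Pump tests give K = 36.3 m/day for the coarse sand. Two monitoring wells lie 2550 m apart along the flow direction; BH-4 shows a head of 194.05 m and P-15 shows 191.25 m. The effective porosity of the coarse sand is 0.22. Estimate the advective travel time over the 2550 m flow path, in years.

Hydraulic gradient i = (194.05 − 191.25) / 2550 = 2.8 / 2550 = 0.001098.
Darcy flux q = K · i = 36.30 × 0.001098 = 0.03986 m/day.
Seepage velocity v = q / n_e = 0.03986 / 0.22 = 0.1812 m/day.
Travel time t = L / v = 2550 / 0.1812 = 14075 days = 38.53 years.

38.5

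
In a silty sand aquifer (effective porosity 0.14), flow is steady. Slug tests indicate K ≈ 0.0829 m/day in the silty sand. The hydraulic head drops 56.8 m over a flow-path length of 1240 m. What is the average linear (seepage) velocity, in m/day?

Hydraulic gradient i = Δh / L = 56.8 / 1240 = 0.04581.
Darcy flux q = K · i = 0.08290 × 0.04581 = 0.003797 m/day.
Seepage velocity v = q / n_e = 0.003797 / 0.14 = 0.02712 m/day.

0.0271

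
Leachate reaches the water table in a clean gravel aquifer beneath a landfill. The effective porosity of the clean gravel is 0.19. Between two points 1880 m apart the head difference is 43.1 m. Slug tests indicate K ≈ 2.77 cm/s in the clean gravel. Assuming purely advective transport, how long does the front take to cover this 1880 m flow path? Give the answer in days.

6.51

Convert K: 2.77 cm/s × 864 = 2393 m/day.
Hydraulic gradient i = Δh / L = 43.1 / 1880 = 0.02293.
Darcy flux q = K · i = 2393 × 0.02293 = 54.87 m/day.
Seepage velocity v = q / n_e = 54.87 / 0.19 = 288.8 m/day.
Travel time t = L / v = 1880 / 288.8 = 6.510 days.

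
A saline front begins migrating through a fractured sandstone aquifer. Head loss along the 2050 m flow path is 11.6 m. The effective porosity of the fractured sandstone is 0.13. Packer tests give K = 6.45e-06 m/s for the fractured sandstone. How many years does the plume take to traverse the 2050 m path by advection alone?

Convert K: 6.45e-06 m/s × 86400 = 0.5573 m/day.
Hydraulic gradient i = Δh / L = 11.6 / 2050 = 0.005659.
Darcy flux q = K · i = 0.5573 × 0.005659 = 0.003153 m/day.
Seepage velocity v = q / n_e = 0.003153 / 0.13 = 0.02426 m/day.
Travel time t = L / v = 2050 / 0.02426 = 84512 days = 231.4 years.

231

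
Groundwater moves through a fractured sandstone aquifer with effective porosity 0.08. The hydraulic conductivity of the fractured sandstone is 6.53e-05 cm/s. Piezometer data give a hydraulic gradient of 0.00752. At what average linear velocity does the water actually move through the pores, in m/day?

0.00530

Convert K: 6.53e-05 cm/s × 864 = 0.05642 m/day.
Hydraulic gradient i = 0.00752.
Darcy flux q = K · i = 0.05642 × 0.007520 = 0.0004243 m/day.
Seepage velocity v = q / n_e = 0.0004243 / 0.08 = 0.005303 m/day.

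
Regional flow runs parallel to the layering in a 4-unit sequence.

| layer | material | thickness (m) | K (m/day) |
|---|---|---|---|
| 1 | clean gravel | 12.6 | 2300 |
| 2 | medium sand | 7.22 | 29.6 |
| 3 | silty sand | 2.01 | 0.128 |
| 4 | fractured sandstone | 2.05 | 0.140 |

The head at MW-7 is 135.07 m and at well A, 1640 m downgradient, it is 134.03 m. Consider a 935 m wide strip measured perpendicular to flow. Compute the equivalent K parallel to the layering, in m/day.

1220

Flow is parallel to layering, so each bed carries its own Darcy discharge and the transmissivities add.
Σ(K_i·b_i) = 2300×12.6 + 29.6×7.22 + 0.128×2.01 + 0.140×2.05 = 29194 m²/day.
Total thickness b = 23.88 m, so K_eq = Σ(K_i·b_i)/b = 1223 m/day.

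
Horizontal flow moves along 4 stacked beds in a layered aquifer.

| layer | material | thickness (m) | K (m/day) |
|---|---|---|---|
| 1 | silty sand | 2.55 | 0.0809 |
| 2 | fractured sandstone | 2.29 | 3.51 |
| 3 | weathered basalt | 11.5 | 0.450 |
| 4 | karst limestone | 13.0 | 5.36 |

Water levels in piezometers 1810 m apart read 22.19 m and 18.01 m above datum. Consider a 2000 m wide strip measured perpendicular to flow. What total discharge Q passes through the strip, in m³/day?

Flow is parallel to layering, so each bed carries its own Darcy discharge and the transmissivities add.
Σ(K_i·b_i) = 0.0809×2.55 + 3.51×2.29 + 0.450×11.5 + 5.36×13.0 = 83.10 m²/day.
Hydraulic gradient i = (22.19 − 18.01) / 1810 = 4.18 / 1810 = 0.002309.
Q = Σ(K_i·b_i) · W · i = 83.10 × 2000 × 0.002309 = 383.8 m³/day.

384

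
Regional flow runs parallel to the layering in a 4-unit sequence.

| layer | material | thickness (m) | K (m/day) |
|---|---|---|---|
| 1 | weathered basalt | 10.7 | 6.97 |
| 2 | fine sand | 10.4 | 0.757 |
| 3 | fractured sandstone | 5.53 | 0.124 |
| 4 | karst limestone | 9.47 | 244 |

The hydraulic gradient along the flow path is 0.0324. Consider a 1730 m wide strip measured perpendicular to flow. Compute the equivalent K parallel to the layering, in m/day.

Flow is parallel to layering, so each bed carries its own Darcy discharge and the transmissivities add.
Σ(K_i·b_i) = 6.97×10.7 + 0.757×10.4 + 0.124×5.53 + 244×9.47 = 2394 m²/day.
Total thickness b = 36.10 m, so K_eq = Σ(K_i·b_i)/b = 66.31 m/day.

66.3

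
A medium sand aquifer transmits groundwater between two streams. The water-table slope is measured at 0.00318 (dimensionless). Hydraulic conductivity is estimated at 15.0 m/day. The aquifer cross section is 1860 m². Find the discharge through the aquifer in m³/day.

Hydraulic gradient i = 0.00318.
Darcy's law: Q = K · A · i = 15.00 × 1860 × 0.003180 = 88.72 m³/day.

88.7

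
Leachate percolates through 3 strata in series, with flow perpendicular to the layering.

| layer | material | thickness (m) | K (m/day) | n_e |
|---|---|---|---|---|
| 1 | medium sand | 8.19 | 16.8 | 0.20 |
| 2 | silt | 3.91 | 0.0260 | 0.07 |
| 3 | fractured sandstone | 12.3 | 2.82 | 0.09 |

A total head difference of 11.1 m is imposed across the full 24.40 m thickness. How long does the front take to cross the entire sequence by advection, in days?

42.2

With flow normal to the layers, continuity requires the same specific discharge q through every layer.
Σ(b_i/K_i) = 8.19/16.8 + 3.91/0.0260 + 12.3/2.82 = 155.2 d.
q = Δh / Σ(b_i/K_i) = 11.1 / 155.2 = 0.07151 m/day.
In each layer the seepage velocity is v_i = q/n_i, so the layer transit time is t_i = b_i·n_i / q:
  layer 1 (medium sand): t_1 = 8.19 × 0.20 / 0.07151 = 22.91 d
  layer 2 (silt): t_2 = 3.91 × 0.07 / 0.07151 = 3.828 d
  layer 3 (fractured sandstone): t_3 = 12.3 × 0.09 / 0.07151 = 15.48 d
Total t = Σ t_i = 42.22 days.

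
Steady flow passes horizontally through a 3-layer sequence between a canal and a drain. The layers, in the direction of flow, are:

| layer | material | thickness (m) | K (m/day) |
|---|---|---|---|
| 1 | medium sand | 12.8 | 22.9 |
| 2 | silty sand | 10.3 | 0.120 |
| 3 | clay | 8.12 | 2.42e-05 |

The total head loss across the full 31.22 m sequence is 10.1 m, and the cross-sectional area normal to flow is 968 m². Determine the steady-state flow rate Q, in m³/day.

0.0291

Flow is perpendicular to layering, so the layers act in series and the equivalent K is the thickness-weighted harmonic mean.
Total thickness L = 12.8 + 10.3 + 8.12 = 31.22 m.
Σ(b_i/K_i) = 12.8/22.9 + 10.3/0.120 + 8.12/2.42e-05 = 3.356e+05 d.
K_eq = L / Σ(b_i/K_i) = 31.22 / 3.356e+05 = 9.302e-05 m/day.
Q = K_eq · A · (Δh/L) = 9.302e-05 × 968 × (10.1/31.22) = 0.02913 m³/day.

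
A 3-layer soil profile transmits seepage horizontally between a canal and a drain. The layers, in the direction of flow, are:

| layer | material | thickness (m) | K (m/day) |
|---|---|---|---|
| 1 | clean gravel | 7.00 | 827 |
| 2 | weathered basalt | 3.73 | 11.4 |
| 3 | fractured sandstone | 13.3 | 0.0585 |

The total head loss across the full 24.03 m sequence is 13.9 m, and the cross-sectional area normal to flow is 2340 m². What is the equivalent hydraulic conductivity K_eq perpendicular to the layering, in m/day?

0.106

Flow is perpendicular to layering, so the layers act in series and the equivalent K is the thickness-weighted harmonic mean.
Total thickness L = 7.00 + 3.73 + 13.3 = 24.03 m.
Σ(b_i/K_i) = 7.00/827 + 3.73/11.4 + 13.3/0.0585 = 227.7 d.
K_eq = L / Σ(b_i/K_i) = 24.03 / 227.7 = 0.1055 m/day.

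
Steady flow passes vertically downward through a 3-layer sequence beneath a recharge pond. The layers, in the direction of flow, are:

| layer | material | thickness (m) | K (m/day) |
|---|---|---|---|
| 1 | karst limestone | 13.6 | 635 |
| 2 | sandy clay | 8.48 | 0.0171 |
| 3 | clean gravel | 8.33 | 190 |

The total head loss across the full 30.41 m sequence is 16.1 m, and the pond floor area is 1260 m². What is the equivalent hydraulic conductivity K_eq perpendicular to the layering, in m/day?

Flow is perpendicular to layering, so the layers act in series and the equivalent K is the thickness-weighted harmonic mean.
Total thickness L = 13.6 + 8.48 + 8.33 = 30.41 m.
Σ(b_i/K_i) = 13.6/635 + 8.48/0.0171 + 8.33/190 = 496.0 d.
K_eq = L / Σ(b_i/K_i) = 30.41 / 496.0 = 0.06131 m/day.

0.0613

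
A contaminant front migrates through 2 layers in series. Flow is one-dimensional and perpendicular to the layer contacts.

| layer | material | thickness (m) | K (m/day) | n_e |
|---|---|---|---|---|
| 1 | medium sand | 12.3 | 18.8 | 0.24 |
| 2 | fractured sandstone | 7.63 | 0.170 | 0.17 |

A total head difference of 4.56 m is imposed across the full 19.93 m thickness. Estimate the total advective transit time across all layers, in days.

With flow normal to the layers, continuity requires the same specific discharge q through every layer.
Σ(b_i/K_i) = 12.3/18.8 + 7.63/0.170 = 45.54 d.
q = Δh / Σ(b_i/K_i) = 4.56 / 45.54 = 0.1001 m/day.
In each layer the seepage velocity is v_i = q/n_i, so the layer transit time is t_i = b_i·n_i / q:
  layer 1 (medium sand): t_1 = 12.3 × 0.24 / 0.1001 = 29.48 d
  layer 2 (fractured sandstone): t_2 = 7.63 × 0.17 / 0.1001 = 12.95 d
Total t = Σ t_i = 42.43 days.

42.4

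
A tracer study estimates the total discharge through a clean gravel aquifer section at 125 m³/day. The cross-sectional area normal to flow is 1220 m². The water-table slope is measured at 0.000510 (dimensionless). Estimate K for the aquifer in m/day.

201

Hydraulic gradient i = 0.000510.
From Q = K·A·i, K = Q / (A·i) = 125 / (1220 × 0.0005100) = 200.9 m/day.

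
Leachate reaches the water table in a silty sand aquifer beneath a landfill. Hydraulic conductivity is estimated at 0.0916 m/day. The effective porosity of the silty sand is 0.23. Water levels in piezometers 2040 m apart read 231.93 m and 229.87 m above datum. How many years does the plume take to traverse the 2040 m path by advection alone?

Hydraulic gradient i = (231.93 − 229.87) / 2040 = 2.06 / 2040 = 0.001010.
Darcy flux q = K · i = 0.09160 × 0.001010 = 9.250e-05 m/day.
Seepage velocity v = q / n_e = 9.250e-05 / 0.23 = 0.0004022 m/day.
Travel time t = L / v = 2040 / 0.0004022 = 5.073e+06 days = 13888 years.

13900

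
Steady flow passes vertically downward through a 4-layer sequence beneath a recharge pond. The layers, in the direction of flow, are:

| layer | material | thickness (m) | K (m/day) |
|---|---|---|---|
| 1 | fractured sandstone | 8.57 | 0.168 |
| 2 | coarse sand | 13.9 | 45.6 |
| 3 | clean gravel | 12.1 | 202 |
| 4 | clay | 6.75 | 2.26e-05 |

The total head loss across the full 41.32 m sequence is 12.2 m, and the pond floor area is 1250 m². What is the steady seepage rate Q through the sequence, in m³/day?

0.0511

Flow is perpendicular to layering, so the layers act in series and the equivalent K is the thickness-weighted harmonic mean.
Total thickness L = 8.57 + 13.9 + 12.1 + 6.75 = 41.32 m.
Σ(b_i/K_i) = 8.57/0.168 + 13.9/45.6 + 12.1/202 + 6.75/2.26e-05 = 2.987e+05 d.
K_eq = L / Σ(b_i/K_i) = 41.32 / 2.987e+05 = 0.0001383 m/day.
Q = K_eq · A · (Δh/L) = 0.0001383 × 1250 × (12.2/41.32) = 0.05105 m³/day.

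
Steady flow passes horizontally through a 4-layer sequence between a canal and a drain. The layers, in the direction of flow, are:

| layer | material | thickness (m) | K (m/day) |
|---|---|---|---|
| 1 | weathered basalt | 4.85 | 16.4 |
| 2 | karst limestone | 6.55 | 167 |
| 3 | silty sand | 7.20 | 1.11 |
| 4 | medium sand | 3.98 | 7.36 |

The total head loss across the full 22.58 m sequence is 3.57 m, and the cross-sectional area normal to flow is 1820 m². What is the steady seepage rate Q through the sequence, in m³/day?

883

Flow is perpendicular to layering, so the layers act in series and the equivalent K is the thickness-weighted harmonic mean.
Total thickness L = 4.85 + 6.55 + 7.20 + 3.98 = 22.58 m.
Σ(b_i/K_i) = 4.85/16.4 + 6.55/167 + 7.20/1.11 + 3.98/7.36 = 7.362 d.
K_eq = L / Σ(b_i/K_i) = 22.58 / 7.362 = 3.067 m/day.
Q = K_eq · A · (Δh/L) = 3.067 × 1820 × (3.57/22.58) = 882.5 m³/day.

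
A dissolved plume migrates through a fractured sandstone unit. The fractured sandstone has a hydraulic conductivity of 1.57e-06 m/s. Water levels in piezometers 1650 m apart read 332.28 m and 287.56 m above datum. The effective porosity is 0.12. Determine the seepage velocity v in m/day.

0.0306

Convert K: 1.57e-06 m/s × 86400 = 0.1356 m/day.
Hydraulic gradient i = (332.28 − 287.56) / 1650 = 44.72 / 1650 = 0.02710.
Darcy flux q = K · i = 0.1356 × 0.02710 = 0.003676 m/day.
Seepage velocity v = q / n_e = 0.003676 / 0.12 = 0.03064 m/day.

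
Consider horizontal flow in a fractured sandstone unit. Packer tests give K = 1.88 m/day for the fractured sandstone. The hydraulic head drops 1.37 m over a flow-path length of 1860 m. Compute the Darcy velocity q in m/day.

Hydraulic gradient i = Δh / L = 1.37 / 1860 = 0.0007366.
Specific discharge q = K · i = 1.880 × 0.0007366 = 0.001385 m/day.

0.00138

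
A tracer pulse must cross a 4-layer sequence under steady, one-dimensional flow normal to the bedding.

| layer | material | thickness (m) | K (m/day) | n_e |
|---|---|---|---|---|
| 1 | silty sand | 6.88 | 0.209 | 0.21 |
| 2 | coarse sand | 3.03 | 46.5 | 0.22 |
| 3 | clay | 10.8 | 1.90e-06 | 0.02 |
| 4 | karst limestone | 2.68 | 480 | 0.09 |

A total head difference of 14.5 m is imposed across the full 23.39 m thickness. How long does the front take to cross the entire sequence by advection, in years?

2760

With flow normal to the layers, continuity requires the same specific discharge q through every layer.
Σ(b_i/K_i) = 6.88/0.209 + 3.03/46.5 + 10.8/1.90e-06 + 2.68/480 = 5.684e+06 d.
q = Δh / Σ(b_i/K_i) = 14.5 / 5.684e+06 = 2.551e-06 m/day.
In each layer the seepage velocity is v_i = q/n_i, so the layer transit time is t_i = b_i·n_i / q:
  layer 1 (silty sand): t_1 = 6.88 × 0.21 / 2.551e-06 = 5.664e+05 d
  layer 2 (coarse sand): t_2 = 3.03 × 0.22 / 2.551e-06 = 2.613e+05 d
  layer 3 (clay): t_3 = 10.8 × 0.02 / 2.551e-06 = 84676 d
  layer 4 (karst limestone): t_4 = 2.68 × 0.09 / 2.551e-06 = 94554 d
Total t = Σ t_i = 1.007e+06 days = 2757 years.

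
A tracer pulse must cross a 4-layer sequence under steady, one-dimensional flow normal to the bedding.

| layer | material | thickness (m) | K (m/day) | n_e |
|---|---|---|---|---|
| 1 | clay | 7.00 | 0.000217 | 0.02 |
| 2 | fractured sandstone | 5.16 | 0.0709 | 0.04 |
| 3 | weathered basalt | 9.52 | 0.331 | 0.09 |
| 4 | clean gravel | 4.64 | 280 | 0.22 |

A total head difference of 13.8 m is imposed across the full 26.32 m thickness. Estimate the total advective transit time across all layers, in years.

14.3

With flow normal to the layers, continuity requires the same specific discharge q through every layer.
Σ(b_i/K_i) = 7.00/0.000217 + 5.16/0.0709 + 9.52/0.331 + 4.64/280 = 32360 d.
q = Δh / Σ(b_i/K_i) = 13.8 / 32360 = 0.0004265 m/day.
In each layer the seepage velocity is v_i = q/n_i, so the layer transit time is t_i = b_i·n_i / q:
  layer 1 (clay): t_1 = 7.00 × 0.02 / 0.0004265 = 328.3 d
  layer 2 (fractured sandstone): t_2 = 5.16 × 0.04 / 0.0004265 = 484.0 d
  layer 3 (weathered basalt): t_3 = 9.52 × 0.09 / 0.0004265 = 2009 d
  layer 4 (clean gravel): t_4 = 4.64 × 0.22 / 0.0004265 = 2394 d
Total t = Σ t_i = 5215 days = 14.28 years.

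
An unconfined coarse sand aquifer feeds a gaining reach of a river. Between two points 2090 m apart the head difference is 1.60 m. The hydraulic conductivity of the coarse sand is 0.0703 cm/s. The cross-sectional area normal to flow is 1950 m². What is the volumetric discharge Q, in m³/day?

Convert K: 0.0703 cm/s × 864 = 60.74 m/day.
Hydraulic gradient i = Δh / L = 1.60 / 2090 = 0.0007656.
Darcy's law: Q = K · A · i = 60.74 × 1950 × 0.0007656 = 90.67 m³/day.

90.7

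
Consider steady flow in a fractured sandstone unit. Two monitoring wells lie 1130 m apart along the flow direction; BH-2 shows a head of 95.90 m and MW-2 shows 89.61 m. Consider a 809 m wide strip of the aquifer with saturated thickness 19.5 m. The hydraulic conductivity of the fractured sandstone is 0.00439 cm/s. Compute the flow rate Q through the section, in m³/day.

333

Convert K: 0.00439 cm/s × 864 = 3.793 m/day.
Cross-sectional area A = 809 × 19.5 = 15776 m².
Hydraulic gradient i = (95.90 − 89.61) / 1130 = 6.29 / 1130 = 0.005566.
Darcy's law: Q = K · A · i = 3.793 × 15776 × 0.005566 = 333.1 m³/day.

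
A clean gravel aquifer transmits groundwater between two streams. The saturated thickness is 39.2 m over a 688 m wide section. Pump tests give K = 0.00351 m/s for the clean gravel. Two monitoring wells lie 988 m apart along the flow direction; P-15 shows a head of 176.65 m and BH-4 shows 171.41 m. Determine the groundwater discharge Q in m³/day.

43400

Convert K: 0.00351 m/s × 86400 = 303.3 m/day.
Cross-sectional area A = 688 × 39.2 = 26970 m².
Hydraulic gradient i = (176.65 − 171.41) / 988 = 5.24 / 988 = 0.005304.
Darcy's law: Q = K · A · i = 303.3 × 26970 × 0.005304 = 43378 m³/day.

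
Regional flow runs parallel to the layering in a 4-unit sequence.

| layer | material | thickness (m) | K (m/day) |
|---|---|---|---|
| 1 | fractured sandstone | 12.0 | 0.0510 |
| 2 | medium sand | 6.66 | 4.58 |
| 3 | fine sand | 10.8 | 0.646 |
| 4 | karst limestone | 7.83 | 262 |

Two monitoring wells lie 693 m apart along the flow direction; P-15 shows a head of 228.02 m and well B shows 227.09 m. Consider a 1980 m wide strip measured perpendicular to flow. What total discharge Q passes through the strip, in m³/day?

5550

Flow is parallel to layering, so each bed carries its own Darcy discharge and the transmissivities add.
Σ(K_i·b_i) = 0.0510×12.0 + 4.58×6.66 + 0.646×10.8 + 262×7.83 = 2090 m²/day.
Hydraulic gradient i = (228.02 − 227.09) / 693 = 0.93 / 693 = 0.001342.
Q = Σ(K_i·b_i) · W · i = 2090 × 1980 × 0.001342 = 5552 m³/day.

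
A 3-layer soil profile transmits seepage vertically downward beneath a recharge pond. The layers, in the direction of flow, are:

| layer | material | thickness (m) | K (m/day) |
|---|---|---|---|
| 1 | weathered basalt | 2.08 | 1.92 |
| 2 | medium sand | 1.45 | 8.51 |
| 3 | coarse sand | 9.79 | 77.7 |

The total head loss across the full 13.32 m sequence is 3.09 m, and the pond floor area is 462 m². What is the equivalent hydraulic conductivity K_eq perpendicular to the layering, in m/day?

9.65

Flow is perpendicular to layering, so the layers act in series and the equivalent K is the thickness-weighted harmonic mean.
Total thickness L = 2.08 + 1.45 + 9.79 = 13.32 m.
Σ(b_i/K_i) = 2.08/1.92 + 1.45/8.51 + 9.79/77.7 = 1.380 d.
K_eq = L / Σ(b_i/K_i) = 13.32 / 1.380 = 9.654 m/day.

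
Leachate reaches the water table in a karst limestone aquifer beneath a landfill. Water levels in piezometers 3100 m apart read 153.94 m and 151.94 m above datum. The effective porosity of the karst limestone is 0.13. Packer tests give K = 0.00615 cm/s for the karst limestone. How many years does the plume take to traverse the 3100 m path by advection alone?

322

Convert K: 0.00615 cm/s × 864 = 5.314 m/day.
Hydraulic gradient i = (153.94 − 151.94) / 3100 = 2 / 3100 = 0.0006452.
Darcy flux q = K · i = 5.314 × 0.0006452 = 0.003428 m/day.
Seepage velocity v = q / n_e = 0.003428 / 0.13 = 0.02637 m/day.
Travel time t = L / v = 3100 / 0.02637 = 1.176e+05 days = 321.9 years.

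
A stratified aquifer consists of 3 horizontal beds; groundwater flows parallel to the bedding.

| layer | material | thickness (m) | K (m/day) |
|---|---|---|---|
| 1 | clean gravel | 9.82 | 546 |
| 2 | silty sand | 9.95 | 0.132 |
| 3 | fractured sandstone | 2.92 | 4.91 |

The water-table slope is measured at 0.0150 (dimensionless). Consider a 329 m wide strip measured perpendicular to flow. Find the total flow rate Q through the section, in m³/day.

Flow is parallel to layering, so each bed carries its own Darcy discharge and the transmissivities add.
Σ(K_i·b_i) = 546×9.82 + 0.132×9.95 + 4.91×2.92 = 5377 m²/day.
Hydraulic gradient i = 0.0150.
Q = Σ(K_i·b_i) · W · i = 5377 × 329 × 0.01500 = 26537 m³/day.

26500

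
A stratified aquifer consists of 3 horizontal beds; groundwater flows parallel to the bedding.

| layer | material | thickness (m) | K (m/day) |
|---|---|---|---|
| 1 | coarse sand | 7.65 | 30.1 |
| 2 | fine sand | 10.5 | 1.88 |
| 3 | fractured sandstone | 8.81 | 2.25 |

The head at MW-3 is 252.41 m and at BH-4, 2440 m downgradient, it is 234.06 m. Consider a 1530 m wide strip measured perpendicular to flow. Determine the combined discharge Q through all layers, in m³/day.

3100

Flow is parallel to layering, so each bed carries its own Darcy discharge and the transmissivities add.
Σ(K_i·b_i) = 30.1×7.65 + 1.88×10.5 + 2.25×8.81 = 269.8 m²/day.
Hydraulic gradient i = (252.41 − 234.06) / 2440 = 18.35 / 2440 = 0.007520.
Q = Σ(K_i·b_i) · W · i = 269.8 × 1530 × 0.007520 = 3105 m³/day.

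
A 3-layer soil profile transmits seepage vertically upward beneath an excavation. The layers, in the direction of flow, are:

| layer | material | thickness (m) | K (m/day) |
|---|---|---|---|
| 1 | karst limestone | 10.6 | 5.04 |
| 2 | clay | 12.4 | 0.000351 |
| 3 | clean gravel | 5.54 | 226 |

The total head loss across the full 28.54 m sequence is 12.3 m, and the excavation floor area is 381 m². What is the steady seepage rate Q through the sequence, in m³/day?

Flow is perpendicular to layering, so the layers act in series and the equivalent K is the thickness-weighted harmonic mean.
Total thickness L = 10.6 + 12.4 + 5.54 = 28.54 m.
Σ(b_i/K_i) = 10.6/5.04 + 12.4/0.000351 + 5.54/226 = 35330 d.
K_eq = L / Σ(b_i/K_i) = 28.54 / 35330 = 0.0008078 m/day.
Q = K_eq · A · (Δh/L) = 0.0008078 × 381 × (12.3/28.54) = 0.1326 m³/day.

0.133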